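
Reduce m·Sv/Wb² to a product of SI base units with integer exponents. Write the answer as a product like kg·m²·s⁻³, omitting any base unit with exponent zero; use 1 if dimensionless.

Sv = J/kg (equivalent dose = energy per mass),
    = m²·s⁻².
Wb = V·s (flux: a volt is a weber per second),
    = kg·m²·s⁻²·A⁻¹.
So Wb⁻² = kg⁻²·m⁻⁴·s⁴·A².
Combining: m·Sv·Wb⁻² = m · (m²·s⁻²) · (kg⁻²·m⁻⁴·s⁴·A²) = kg⁻²·m⁻¹·s²·A².

kg⁻²·m⁻¹·s²·A²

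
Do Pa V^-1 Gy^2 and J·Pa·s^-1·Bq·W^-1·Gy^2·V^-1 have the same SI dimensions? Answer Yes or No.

Left side:
  Pa = kg·m⁻¹·s⁻².
  V = kg·m²·s⁻³·A⁻¹.
  So V⁻¹ = kg⁻¹·m⁻²·s³·A.
  Gy = m²·s⁻².
  So Gy² = m⁴·s⁻⁴.
  Combining: Pa·V⁻¹·Gy² = (kg·m⁻¹·s⁻²) · (kg⁻¹·m⁻²·s³·A) · (m⁴·s⁻⁴) = m·s⁻³·A.
Right side:
  J = kg·m²·s⁻².
  Pa = kg·m⁻¹·s⁻².
  Bq = s⁻¹.
  W = kg·m²·s⁻³.
  So W⁻¹ = kg⁻¹·m⁻²·s³.
  Gy = m²·s⁻².
  So Gy² = m⁴·s⁻⁴.
  V = kg·m²·s⁻³·A⁻¹.
  So V⁻¹ = kg⁻¹·m⁻²·s³·A.
  Combining: J·Pa·s⁻¹·Bq·W⁻¹·Gy²·V⁻¹ = (kg·m²·s⁻²) · (kg·m⁻¹·s⁻²) · s⁻¹ · s⁻¹ · (kg⁻¹·m⁻²·s³) · (m⁴·s⁻⁴) · (kg⁻¹·m⁻²·s³·A) = m·s⁻⁴·A.
Left is m·s⁻³·A; right is m·s⁻⁴·A — different.

No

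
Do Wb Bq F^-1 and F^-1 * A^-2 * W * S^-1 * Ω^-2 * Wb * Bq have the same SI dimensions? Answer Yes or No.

Left side:
  Wb = kg·m²·s⁻²·A⁻¹.
  Bq = s⁻¹.
  F = kg⁻¹·m⁻²·s⁴·A².
  So F⁻¹ = kg·m²·s⁻⁴·A⁻².
  Combining: Wb·Bq·F⁻¹ = (kg·m²·s⁻²·A⁻¹) · s⁻¹ · (kg·m²·s⁻⁴·A⁻²) = kg²·m⁴·s⁻⁷·A⁻³.
Right side:
  F = C/V (capacitance = charge per voltage),
      = A·s/(kg·m²·s⁻³·A⁻¹) (substituting C and V),
      = kg⁻¹·m⁻²·s⁴·A².
  So F⁻¹ = kg·m²·s⁻⁴·A⁻².
  W = J/s (power = energy per time),
      = kg·m²·s⁻³.
  S = 1/Ω (conductance is reciprocal resistance),
      = kg⁻¹·m⁻²·s³·A².
  So S⁻¹ = kg·m²·s⁻³·A⁻².
  Ω = V/A (resistance = voltage per current),
      = kg·m²·s⁻³·A⁻².
  So Ω⁻² = kg⁻²·m⁻⁴·s⁶·A⁴.
  Wb = V·s (flux: a volt is a weber per second),
      = kg·m²·s⁻²·A⁻¹.
  Bq = 1/s = s⁻¹ (activity is decays per second).
  Combining: F⁻¹·A⁻²·W·S⁻¹·Ω⁻²·Wb·Bq = (kg·m²·s⁻⁴·A⁻²) · A⁻² · (kg·m²·s⁻³) · (kg·m²·s⁻³·A⁻²) · (kg⁻²·m⁻⁴·s⁶·A⁴) · (kg·m²·s⁻²·A⁻¹) · s⁻¹ = kg²·m⁴·s⁻⁷·A⁻³.
Both reduce to kg²·m⁴·s⁻⁷·A⁻³.

Yes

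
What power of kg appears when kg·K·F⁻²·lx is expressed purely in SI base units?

F = C/V (capacitance = charge per voltage),
    = A·s/(kg·m²·s⁻³·A⁻¹) (substituting C and V),
    = kg⁻¹·m⁻²·s⁴·A².
So F⁻² = kg²·m⁴·s⁻⁸·A⁻⁴.
lx = lm/m² (illuminance = luminous flux per area),
    = m⁻²·cd.
Combining: kg·K·F⁻²·lx = kg · K · (kg²·m⁴·s⁻⁸·A⁻⁴) · (m⁻²·cd) = kg³·m²·s⁻⁸·A⁻⁴·K·cd.
The exponent of kg is 3.

3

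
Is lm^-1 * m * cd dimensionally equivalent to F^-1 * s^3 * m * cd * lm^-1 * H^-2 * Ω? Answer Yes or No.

Left side:
  lm = cd.
  So lm⁻¹ = cd⁻¹.
  Combining: lm⁻¹·m·cd = cd⁻¹ · m · cd = m.
Right side:
  F = kg⁻¹·m⁻²·s⁴·A².
  So F⁻¹ = kg·m²·s⁻⁴·A⁻².
  lm = cd.
  So lm⁻¹ = cd⁻¹.
  H = kg·m²·s⁻²·A⁻².
  So H⁻² = kg⁻²·m⁻⁴·s⁴·A⁴.
  Ω = kg·m²·s⁻³·A⁻².
  Combining: F⁻¹·s³·m·cd·lm⁻¹·H⁻²·Ω = (kg·m²·s⁻⁴·A⁻²) · s³ · m · cd · cd⁻¹ · (kg⁻²·m⁻⁴·s⁴·A⁴) · (kg·m²·s⁻³·A⁻²) = m.
Both reduce to m.

Yes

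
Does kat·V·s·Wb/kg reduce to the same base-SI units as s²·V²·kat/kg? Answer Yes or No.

Left side:
  kat = s⁻¹·mol.
  V = kg·m²·s⁻³·A⁻¹.
  Wb = kg·m²·s⁻²·A⁻¹.
  Combining: kat·kg⁻¹·V·s·Wb = (s⁻¹·mol) · kg⁻¹ · (kg·m²·s⁻³·A⁻¹) · s · (kg·m²·s⁻²·A⁻¹) = kg·m⁴·s⁻⁵·A⁻²·mol.
Right side:
  V = kg·m²·s⁻³·A⁻¹.
  So V² = kg²·m⁴·s⁻⁶·A⁻².
  kat = s⁻¹·mol.
  Combining: kg⁻¹·s²·V²·kat = kg⁻¹ · s² · (kg²·m⁴·s⁻⁶·A⁻²) · (s⁻¹·mol) = kg·m⁴·s⁻⁵·A⁻²·mol.
Both reduce to kg·m⁴·s⁻⁵·A⁻²·mol.

Yes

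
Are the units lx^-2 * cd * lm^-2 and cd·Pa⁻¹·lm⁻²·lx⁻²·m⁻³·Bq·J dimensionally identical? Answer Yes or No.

No

Left side:
  lx = lm/m² (illuminance = luminous flux per area),
      = m⁻²·cd.
  So lx⁻² = m⁴·cd⁻².
  lm = cd·sr = cd (luminous flux; sr is dimensionless).
  So lm⁻² = cd⁻².
  Combining: lx⁻²·cd·lm⁻² = (m⁴·cd⁻²) · cd · cd⁻² = m⁴·cd⁻³.
Right side:
  Pa = kg·m⁻¹·s⁻².
  So Pa⁻¹ = kg⁻¹·m·s².
  lm = cd.
  So lm⁻² = cd⁻².
  lx = m⁻²·cd.
  So lx⁻² = m⁴·cd⁻².
  Bq = s⁻¹.
  J = kg·m²·s⁻².
  Combining: cd·Pa⁻¹·lm⁻²·lx⁻²·m⁻³·Bq·J = cd · (kg⁻¹·m·s²) · cd⁻² · (m⁴·cd⁻²) · m⁻³ · s⁻¹ · (kg·m²·s⁻²) = m⁴·s⁻¹·cd⁻³.
Left is m⁴·cd⁻³; right is m⁴·s⁻¹·cd⁻³ — different.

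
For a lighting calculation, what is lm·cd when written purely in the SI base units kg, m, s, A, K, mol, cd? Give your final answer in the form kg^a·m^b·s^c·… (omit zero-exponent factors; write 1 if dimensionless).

lm = cd·sr = cd (luminous flux; sr is dimensionless).
Combining: lm·cd = cd · cd = cd².

cd²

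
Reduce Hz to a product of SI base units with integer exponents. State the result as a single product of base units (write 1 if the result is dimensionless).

Hz = s⁻¹.

s⁻¹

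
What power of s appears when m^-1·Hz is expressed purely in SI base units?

-1

Hz = 1/s = s⁻¹ (frequency is cycles per second).
Combining: m⁻¹·Hz = m⁻¹ · s⁻¹ = m⁻¹·s⁻¹.
The exponent of s is -1.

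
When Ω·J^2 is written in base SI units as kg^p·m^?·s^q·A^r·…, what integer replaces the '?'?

Ω = kg·m²·s⁻³·A⁻².
J = kg·m²·s⁻².
So J² = kg²·m⁴·s⁻⁴.
Combining: Ω·J² = (kg·m²·s⁻³·A⁻²) · (kg²·m⁴·s⁻⁴) = kg³·m⁶·s⁻⁷·A⁻².
The exponent of m is 6.

6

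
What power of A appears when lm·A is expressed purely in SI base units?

1

lm = cd·sr = cd (luminous flux; sr is dimensionless).
Combining: lm·A = cd · A = A·cd.
The exponent of A is 1.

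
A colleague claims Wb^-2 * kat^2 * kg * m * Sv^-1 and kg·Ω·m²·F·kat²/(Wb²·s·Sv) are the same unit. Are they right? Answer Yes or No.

Left side:
  Wb = V·s (flux: a volt is a weber per second),
      = kg·m²·s⁻²·A⁻¹.
  So Wb⁻² = kg⁻²·m⁻⁴·s⁴·A².
  kat = mol/s = s⁻¹·mol (catalytic activity).
  So kat² = s⁻²·mol².
  Sv = J/kg (equivalent dose = energy per mass),
      = m²·s⁻².
  So Sv⁻¹ = m⁻²·s².
  Combining: Wb⁻²·kat²·kg·m·Sv⁻¹ = (kg⁻²·m⁻⁴·s⁴·A²) · (s⁻²·mol²) · kg · m · (m⁻²·s²) = kg⁻¹·m⁻⁵·s⁴·A²·mol².
Right side:
  Wb = V·s (flux: a volt is a weber per second),
      = kg·m²·s⁻²·A⁻¹.
  So Wb⁻² = kg⁻²·m⁻⁴·s⁴·A².
  Ω = V/A (resistance = voltage per current),
      = kg·m²·s⁻³·A⁻².
  Sv = J/kg (equivalent dose = energy per mass),
      = m²·s⁻².
  So Sv⁻¹ = m⁻²·s².
  F = C/V (capacitance = charge per voltage),
      = A·s/(kg·m²·s⁻³·A⁻¹) (substituting C and V),
      = kg⁻¹·m⁻²·s⁴·A².
  kat = mol/s = s⁻¹·mol (catalytic activity).
  So kat² = s⁻²·mol².
  Combining: Wb⁻²·kg·Ω·m²·s⁻¹·Sv⁻¹·F·kat² = (kg⁻²·m⁻⁴·s⁴·A²) · kg · (kg·m²·s⁻³·A⁻²) · m² · s⁻¹ · (m⁻²·s²) · (kg⁻¹·m⁻²·s⁴·A²) · (s⁻²·mol²) = kg⁻¹·m⁻⁴·s⁴·A²·mol².
Left is kg⁻¹·m⁻⁵·s⁴·A²·mol²; right is kg⁻¹·m⁻⁴·s⁴·A²·mol² — different.

No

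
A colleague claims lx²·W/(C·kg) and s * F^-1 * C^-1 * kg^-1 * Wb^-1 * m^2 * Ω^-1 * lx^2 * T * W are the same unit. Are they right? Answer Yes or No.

Yes

Left side:
  C = s·A.
  So C⁻¹ = s⁻¹·A⁻¹.
  lx = m⁻²·cd.
  So lx² = m⁻⁴·cd².
  W = kg·m²·s⁻³.
  Combining: C⁻¹·kg⁻¹·lx²·W = (s⁻¹·A⁻¹) · kg⁻¹ · (m⁻⁴·cd²) · (kg·m²·s⁻³) = m⁻²·s⁻⁴·A⁻¹·cd².
Right side:
  F = C/V (capacitance = charge per voltage),
      = A·s/(kg·m²·s⁻³·A⁻¹) (substituting C and V),
      = kg⁻¹·m⁻²·s⁴·A².
  So F⁻¹ = kg·m²·s⁻⁴·A⁻².
  C = A·s = s·A (charge = current × time).
  So C⁻¹ = s⁻¹·A⁻¹.
  Wb = V·s (flux: a volt is a weber per second),
      = kg·m²·s⁻²·A⁻¹.
  So Wb⁻¹ = kg⁻¹·m⁻²·s²·A.
  Ω = V/A (resistance = voltage per current),
      = kg·m²·s⁻³·A⁻².
  So Ω⁻¹ = kg⁻¹·m⁻²·s³·A².
  lx = lm/m² (illuminance = luminous flux per area),
      = m⁻²·cd.
  So lx² = m⁻⁴·cd².
  T = Wb/m² (flux density = flux per area),
      = kg·s⁻²·A⁻¹.
  W = J/s (power = energy per time),
      = kg·m²·s⁻³.
  Combining: s·F⁻¹·C⁻¹·kg⁻¹·Wb⁻¹·m²·Ω⁻¹·lx²·T·W = s · (kg·m²·s⁻⁴·A⁻²) · (s⁻¹·A⁻¹) · kg⁻¹ · (kg⁻¹·m⁻²·s²·A) · m² · (kg⁻¹·m⁻²·s³·A²) · (m⁻⁴·cd²) · (kg·s⁻²·A⁻¹) · (kg·m²·s⁻³) = m⁻²·s⁻⁴·A⁻¹·cd².
Both reduce to m⁻²·s⁻⁴·A⁻¹·cd².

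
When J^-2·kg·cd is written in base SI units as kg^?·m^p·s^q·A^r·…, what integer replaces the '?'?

J = kg·m²·s⁻².
So J⁻² = kg⁻²·m⁻⁴·s⁴.
Combining: J⁻²·kg·cd = (kg⁻²·m⁻⁴·s⁴) · kg · cd = kg⁻¹·m⁻⁴·s⁴·cd.
The exponent of kg is -1.

-1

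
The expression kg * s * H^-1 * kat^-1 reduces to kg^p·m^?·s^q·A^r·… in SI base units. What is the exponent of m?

-2

H = Wb/A (inductance = flux per current),
    = kg·m²·s⁻²·A⁻².
So H⁻¹ = kg⁻¹·m⁻²·s²·A².
kat = mol/s = s⁻¹·mol (catalytic activity).
So kat⁻¹ = s·mol⁻¹.
Combining: kg·s·H⁻¹·kat⁻¹ = kg · s · (kg⁻¹·m⁻²·s²·A²) · (s·mol⁻¹) = m⁻²·s⁴·A²·mol⁻¹.
The exponent of m is -2.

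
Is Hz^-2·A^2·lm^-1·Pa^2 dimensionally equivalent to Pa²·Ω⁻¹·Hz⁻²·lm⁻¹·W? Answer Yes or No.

Left side:
  Hz = 1/s = s⁻¹ (frequency is cycles per second).
  So Hz⁻² = s².
  lm = cd·sr = cd (luminous flux; sr is dimensionless).
  So lm⁻¹ = cd⁻¹.
  Pa = N/m² (pressure = force per area),
      = kg·m⁻¹·s⁻².
  So Pa² = kg²·m⁻²·s⁻⁴.
  Combining: Hz⁻²·A²·lm⁻¹·Pa² = s² · A² · cd⁻¹ · (kg²·m⁻²·s⁻⁴) = kg²·m⁻²·s⁻²·A²·cd⁻¹.
Right side:
  Pa = kg·m⁻¹·s⁻².
  So Pa² = kg²·m⁻²·s⁻⁴.
  Ω = kg·m²·s⁻³·A⁻².
  So Ω⁻¹ = kg⁻¹·m⁻²·s³·A².
  Hz = s⁻¹.
  So Hz⁻² = s².
  lm = cd.
  So lm⁻¹ = cd⁻¹.
  W = kg·m²·s⁻³.
  Combining: Pa²·Ω⁻¹·Hz⁻²·lm⁻¹·W = (kg²·m⁻²·s⁻⁴) · (kg⁻¹·m⁻²·s³·A²) · s² · cd⁻¹ · (kg·m²·s⁻³) = kg²·m⁻²·s⁻²·A²·cd⁻¹.
Both reduce to kg²·m⁻²·s⁻²·A²·cd⁻¹.

Yes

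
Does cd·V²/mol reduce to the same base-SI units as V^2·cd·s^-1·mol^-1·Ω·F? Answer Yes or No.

Yes

Left side:
  V = W/A (potential = power per current),
      = kg·m²·s⁻³·A⁻¹.
  So V² = kg²·m⁴·s⁻⁶·A⁻².
  Combining: mol⁻¹·cd·V² = mol⁻¹ · cd · (kg²·m⁴·s⁻⁶·A⁻²) = kg²·m⁴·s⁻⁶·A⁻²·mol⁻¹·cd.
Right side:
  V = W/A (potential = power per current),
      = kg·m²·s⁻³·A⁻¹.
  So V² = kg²·m⁴·s⁻⁶·A⁻².
  Ω = V/A (resistance = voltage per current),
      = kg·m²·s⁻³·A⁻².
  F = C/V (capacitance = charge per voltage),
      = A·s/(kg·m²·s⁻³·A⁻¹) (substituting C and V),
      = kg⁻¹·m⁻²·s⁴·A².
  Combining: V²·cd·s⁻¹·mol⁻¹·Ω·F = (kg²·m⁴·s⁻⁶·A⁻²) · cd · s⁻¹ · mol⁻¹ · (kg·m²·s⁻³·A⁻²) · (kg⁻¹·m⁻²·s⁴·A²) = kg²·m⁴·s⁻⁶·A⁻²·mol⁻¹·cd.
Both reduce to kg²·m⁴·s⁻⁶·A⁻²·mol⁻¹·cd.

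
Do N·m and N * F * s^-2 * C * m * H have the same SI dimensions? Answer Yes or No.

No

Left side:
  N = kg·m·s⁻².
  Combining: N·m = (kg·m·s⁻²) · m = kg·m²·s⁻².
Right side:
  N = kg·m·s⁻².
  F = kg⁻¹·m⁻²·s⁴·A².
  C = s·A.
  H = kg·m²·s⁻²·A⁻².
  Combining: N·F·s⁻²·C·m·H = (kg·m·s⁻²) · (kg⁻¹·m⁻²·s⁴·A²) · s⁻² · (s·A) · m · (kg·m²·s⁻²·A⁻²) = kg·m²·s⁻¹·A.
Left is kg·m²·s⁻²; right is kg·m²·s⁻¹·A — different.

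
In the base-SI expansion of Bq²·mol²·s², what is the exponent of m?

Bq = 1/s = s⁻¹ (activity is decays per second).
So Bq² = s⁻².
Combining: Bq²·mol²·s² = s⁻² · mol² · s² = mol².
The exponent of m is 0.

0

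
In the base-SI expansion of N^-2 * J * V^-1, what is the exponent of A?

1

N = kg·m·s⁻².
So N⁻² = kg⁻²·m⁻²·s⁴.
J = kg·m²·s⁻².
V = kg·m²·s⁻³·A⁻¹.
So V⁻¹ = kg⁻¹·m⁻²·s³·A.
Combining: N⁻²·J·V⁻¹ = (kg⁻²·m⁻²·s⁴) · (kg·m²·s⁻²) · (kg⁻¹·m⁻²·s³·A) = kg⁻²·m⁻²·s⁵·A.
The exponent of A is 1.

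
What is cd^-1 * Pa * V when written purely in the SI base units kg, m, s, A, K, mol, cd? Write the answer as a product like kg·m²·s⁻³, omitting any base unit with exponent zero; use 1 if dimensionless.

Pa = kg·m⁻¹·s⁻².
V = kg·m²·s⁻³·A⁻¹.
Combining: cd⁻¹·Pa·V = cd⁻¹ · (kg·m⁻¹·s⁻²) · (kg·m²·s⁻³·A⁻¹) = kg²·m·s⁻⁵·A⁻¹·cd⁻¹.

kg²·m·s⁻⁵·A⁻¹·cd⁻¹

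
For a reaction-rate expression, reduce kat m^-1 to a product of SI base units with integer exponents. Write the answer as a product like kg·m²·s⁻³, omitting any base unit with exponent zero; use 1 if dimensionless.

m⁻¹·s⁻¹·mol

kat = mol/s = s⁻¹·mol (catalytic activity).
Combining: kat·m⁻¹ = (s⁻¹·mol) · m⁻¹ = m⁻¹·s⁻¹·mol.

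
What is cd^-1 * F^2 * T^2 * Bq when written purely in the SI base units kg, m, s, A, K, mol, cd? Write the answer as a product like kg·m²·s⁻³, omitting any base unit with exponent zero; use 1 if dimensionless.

m⁻⁴·s³·A²·cd⁻¹

F = C/V (capacitance = charge per voltage),
    = A·s/(kg·m²·s⁻³·A⁻¹) (substituting C and V),
    = kg⁻¹·m⁻²·s⁴·A².
So F² = kg⁻²·m⁻⁴·s⁸·A⁴.
T = Wb/m² (flux density = flux per area),
    = kg·s⁻²·A⁻¹.
So T² = kg²·s⁻⁴·A⁻².
Bq = 1/s = s⁻¹ (activity is decays per second).
Combining: cd⁻¹·F²·T²·Bq = cd⁻¹ · (kg⁻²·m⁻⁴·s⁸·A⁴) · (kg²·s⁻⁴·A⁻²) · s⁻¹ = m⁻⁴·s³·A²·cd⁻¹.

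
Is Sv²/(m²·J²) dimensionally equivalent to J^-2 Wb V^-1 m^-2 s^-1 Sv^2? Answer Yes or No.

Yes

Left side:
  J = N·m (work = force × distance),
      = kg·m²·s⁻².
  So J⁻² = kg⁻²·m⁻⁴·s⁴.
  Sv = J/kg (equivalent dose = energy per mass),
      = m²·s⁻².
  So Sv² = m⁴·s⁻⁴.
  Combining: m⁻²·J⁻²·Sv² = m⁻² · (kg⁻²·m⁻⁴·s⁴) · (m⁴·s⁻⁴) = kg⁻²·m⁻².
Right side:
  J = N·m (work = force × distance),
      = kg·m²·s⁻².
  So J⁻² = kg⁻²·m⁻⁴·s⁴.
  Wb = V·s (flux: a volt is a weber per second),
      = kg·m²·s⁻²·A⁻¹.
  V = W/A (potential = power per current),
      = kg·m²·s⁻³·A⁻¹.
  So V⁻¹ = kg⁻¹·m⁻²·s³·A.
  Sv = J/kg (equivalent dose = energy per mass),
      = m²·s⁻².
  So Sv² = m⁴·s⁻⁴.
  Combining: J⁻²·Wb·V⁻¹·m⁻²·s⁻¹·Sv² = (kg⁻²·m⁻⁴·s⁴) · (kg·m²·s⁻²·A⁻¹) · (kg⁻¹·m⁻²·s³·A) · m⁻² · s⁻¹ · (m⁴·s⁻⁴) = kg⁻²·m⁻².
Both reduce to kg⁻²·m⁻².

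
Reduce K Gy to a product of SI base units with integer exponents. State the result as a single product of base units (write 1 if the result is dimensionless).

m²·s⁻²·K

Gy = J/kg (absorbed dose = energy per mass),
    = m²·s⁻².
Combining: K·Gy = K · (m²·s⁻²) = m²·s⁻²·K.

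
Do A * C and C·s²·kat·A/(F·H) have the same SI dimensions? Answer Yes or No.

No

Left side:
  C = A·s = s·A (charge = current × time).
  Combining: A·C = A · (s·A) = s·A².
Right side:
  C = s·A.
  kat = s⁻¹·mol.
  F = kg⁻¹·m⁻²·s⁴·A².
  So F⁻¹ = kg·m²·s⁻⁴·A⁻².
  H = kg·m²·s⁻²·A⁻².
  So H⁻¹ = kg⁻¹·m⁻²·s²·A².
  Combining: C·s²·kat·F⁻¹·A·H⁻¹ = (s·A) · s² · (s⁻¹·mol) · (kg·m²·s⁻⁴·A⁻²) · A · (kg⁻¹·m⁻²·s²·A²) = A²·mol.
Left is s·A²; right is A²·mol — different.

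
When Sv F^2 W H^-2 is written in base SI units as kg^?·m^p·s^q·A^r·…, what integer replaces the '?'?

Sv = J/kg (equivalent dose = energy per mass),
    = m²·s⁻².
F = C/V (capacitance = charge per voltage),
    = A·s/(kg·m²·s⁻³·A⁻¹) (substituting C and V),
    = kg⁻¹·m⁻²·s⁴·A².
So F² = kg⁻²·m⁻⁴·s⁸·A⁴.
W = J/s (power = energy per time),
    = kg·m²·s⁻³.
H = Wb/A (inductance = flux per current),
    = kg·m²·s⁻²·A⁻².
So H⁻² = kg⁻²·m⁻⁴·s⁴·A⁴.
Combining: Sv·F²·W·H⁻² = (m²·s⁻²) · (kg⁻²·m⁻⁴·s⁸·A⁴) · (kg·m²·s⁻³) · (kg⁻²·m⁻⁴·s⁴·A⁴) = kg⁻³·m⁻⁴·s⁷·A⁸.
The exponent of kg is -3.

-3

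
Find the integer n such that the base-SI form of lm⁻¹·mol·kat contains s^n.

-1

lm = cd·sr = cd (luminous flux; sr is dimensionless).
So lm⁻¹ = cd⁻¹.
kat = mol/s = s⁻¹·mol (catalytic activity).
Combining: lm⁻¹·mol·kat = cd⁻¹ · mol · (s⁻¹·mol) = s⁻¹·mol²·cd⁻¹.
The exponent of s is -1.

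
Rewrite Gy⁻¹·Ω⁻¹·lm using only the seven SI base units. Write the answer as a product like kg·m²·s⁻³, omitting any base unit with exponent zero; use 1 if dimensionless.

Gy = J/kg (absorbed dose = energy per mass),
    = m²·s⁻².
So Gy⁻¹ = m⁻²·s².
Ω = V/A (resistance = voltage per current),
    = kg·m²·s⁻³·A⁻².
So Ω⁻¹ = kg⁻¹·m⁻²·s³·A².
lm = cd·sr = cd (luminous flux; sr is dimensionless).
Combining: Gy⁻¹·Ω⁻¹·lm = (m⁻²·s²) · (kg⁻¹·m⁻²·s³·A²) · cd = kg⁻¹·m⁻⁴·s⁵·A²·cd.

kg⁻¹·m⁻⁴·s⁵·A²·cd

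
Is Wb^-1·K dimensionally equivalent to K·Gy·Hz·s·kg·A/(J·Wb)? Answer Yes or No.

Left side:
  Wb = V·s (flux: a volt is a weber per second),
      = kg·m²·s⁻²·A⁻¹.
  So Wb⁻¹ = kg⁻¹·m⁻²·s²·A.
  Combining: Wb⁻¹·K = (kg⁻¹·m⁻²·s²·A) · K = kg⁻¹·m⁻²·s²·A·K.
Right side:
  Gy = J/kg (absorbed dose = energy per mass),
      = m²·s⁻².
  Hz = 1/s = s⁻¹ (frequency is cycles per second).
  J = N·m (work = force × distance),
      = kg·m²·s⁻².
  So J⁻¹ = kg⁻¹·m⁻²·s².
  Wb = V·s (flux: a volt is a weber per second),
      = kg·m²·s⁻²·A⁻¹.
  So Wb⁻¹ = kg⁻¹·m⁻²·s²·A.
  Combining: K·Gy·Hz·J⁻¹·s·kg·A·Wb⁻¹ = K · (m²·s⁻²) · s⁻¹ · (kg⁻¹·m⁻²·s²) · s · kg · A · (kg⁻¹·m⁻²·s²·A) = kg⁻¹·m⁻²·s²·A²·K.
Left is kg⁻¹·m⁻²·s²·A·K; right is kg⁻¹·m⁻²·s²·A²·K — different.

No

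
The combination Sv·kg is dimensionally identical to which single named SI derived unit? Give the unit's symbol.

Sv = m²·s⁻².
Combining: Sv·kg = (m²·s⁻²) · kg = kg·m²·s⁻².
kg·m²·s⁻² is the base-SI form of the joule.

J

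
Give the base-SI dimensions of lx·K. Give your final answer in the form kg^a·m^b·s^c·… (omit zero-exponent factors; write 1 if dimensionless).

m⁻²·K·cd

lx = m⁻²·cd.
Combining: lx·K = (m⁻²·cd) · K = m⁻²·K·cd.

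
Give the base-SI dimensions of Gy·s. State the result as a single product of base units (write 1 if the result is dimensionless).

m²·s⁻¹

Gy = J/kg (absorbed dose = energy per mass),
    = m²·s⁻².
Combining: Gy·s = (m²·s⁻²) · s = m²·s⁻¹.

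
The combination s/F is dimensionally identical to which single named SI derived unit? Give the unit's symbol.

F = C/V (capacitance = charge per voltage),
    = A·s/(kg·m²·s⁻³·A⁻¹) (substituting C and V),
    = kg⁻¹·m⁻²·s⁴·A².
So F⁻¹ = kg·m²·s⁻⁴·A⁻².
Combining: F⁻¹·s = (kg·m²·s⁻⁴·A⁻²) · s = kg·m²·s⁻³·A⁻².
kg·m²·s⁻³·A⁻² is the base-SI form of the ohm.

Ω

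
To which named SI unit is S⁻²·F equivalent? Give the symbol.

S = 1/Ω (conductance is reciprocal resistance),
    = kg⁻¹·m⁻²·s³·A².
So S⁻² = kg²·m⁴·s⁻⁶·A⁻⁴.
F = C/V (capacitance = charge per voltage),
    = A·s/(kg·m²·s⁻³·A⁻¹) (substituting C and V),
    = kg⁻¹·m⁻²·s⁴·A².
Combining: S⁻²·F = (kg²·m⁴·s⁻⁶·A⁻⁴) · (kg⁻¹·m⁻²·s⁴·A²) = kg·m²·s⁻²·A⁻².
kg·m²·s⁻²·A⁻² is the base-SI form of the henry.

H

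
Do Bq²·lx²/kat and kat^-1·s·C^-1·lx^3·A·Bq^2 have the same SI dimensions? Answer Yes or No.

Left side:
  Bq = s⁻¹.
  So Bq² = s⁻².
  kat = s⁻¹·mol.
  So kat⁻¹ = s·mol⁻¹.
  lx = m⁻²·cd.
  So lx² = m⁻⁴·cd².
  Combining: Bq²·kat⁻¹·lx² = s⁻² · (s·mol⁻¹) · (m⁻⁴·cd²) = m⁻⁴·s⁻¹·mol⁻¹·cd².
Right side:
  kat = mol/s = s⁻¹·mol (catalytic activity).
  So kat⁻¹ = s·mol⁻¹.
  C = A·s = s·A (charge = current × time).
  So C⁻¹ = s⁻¹·A⁻¹.
  lx = lm/m² (illuminance = luminous flux per area),
      = m⁻²·cd.
  So lx³ = m⁻⁶·cd³.
  Bq = 1/s = s⁻¹ (activity is decays per second).
  So Bq² = s⁻².
  Combining: kat⁻¹·s·C⁻¹·lx³·A·Bq² = (s·mol⁻¹) · s · (s⁻¹·A⁻¹) · (m⁻⁶·cd³) · A · s⁻² = m⁻⁶·s⁻¹·mol⁻¹·cd³.
Left is m⁻⁴·s⁻¹·mol⁻¹·cd²; right is m⁻⁶·s⁻¹·mol⁻¹·cd³ — different.

No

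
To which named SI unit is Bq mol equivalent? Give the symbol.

Bq = 1/s = s⁻¹ (activity is decays per second).
Combining: Bq·mol = s⁻¹ · mol = s⁻¹·mol.
s⁻¹·mol is the base-SI form of the katal.

kat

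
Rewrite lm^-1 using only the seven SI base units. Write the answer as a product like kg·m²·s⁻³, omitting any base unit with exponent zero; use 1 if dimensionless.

cd⁻¹

lm = cd.
So lm⁻¹ = cd⁻¹.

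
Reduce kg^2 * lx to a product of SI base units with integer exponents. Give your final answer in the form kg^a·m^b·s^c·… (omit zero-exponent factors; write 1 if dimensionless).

lx = lm/m² (illuminance = luminous flux per area),
    = m⁻²·cd.
Combining: kg²·lx = kg² · (m⁻²·cd) = kg²·m⁻²·cd.

kg²·m⁻²·cd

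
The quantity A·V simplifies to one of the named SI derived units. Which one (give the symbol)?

V = W/A (potential = power per current),
    = kg·m²·s⁻³·A⁻¹.
Combining: A·V = A · (kg·m²·s⁻³·A⁻¹) = kg·m²·s⁻³.
kg·m²·s⁻³ is the base-SI form of the watt.

W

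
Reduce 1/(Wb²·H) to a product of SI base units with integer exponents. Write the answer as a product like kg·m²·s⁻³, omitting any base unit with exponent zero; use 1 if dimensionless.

kg⁻³·m⁻⁶·s⁶·A⁴

Wb = kg·m²·s⁻²·A⁻¹.
So Wb⁻² = kg⁻²·m⁻⁴·s⁴·A².
H = kg·m²·s⁻²·A⁻².
So H⁻¹ = kg⁻¹·m⁻²·s²·A².
Combining: Wb⁻²·H⁻¹ = (kg⁻²·m⁻⁴·s⁴·A²) · (kg⁻¹·m⁻²·s²·A²) = kg⁻³·m⁻⁶·s⁶·A⁴.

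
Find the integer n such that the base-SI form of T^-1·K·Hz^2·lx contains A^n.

T = Wb/m² (flux density = flux per area),
    = kg·s⁻²·A⁻¹.
So T⁻¹ = kg⁻¹·s²·A.
Hz = 1/s = s⁻¹ (frequency is cycles per second).
So Hz² = s⁻².
lx = lm/m² (illuminance = luminous flux per area),
    = m⁻²·cd.
Combining: T⁻¹·K·Hz²·lx = (kg⁻¹·s²·A) · K · s⁻² · (m⁻²·cd) = kg⁻¹·m⁻²·A·K·cd.
The exponent of A is 1.

1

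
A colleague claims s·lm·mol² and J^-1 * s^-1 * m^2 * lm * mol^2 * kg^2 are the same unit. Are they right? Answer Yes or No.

Left side:
  lm = cd·sr = cd (luminous flux; sr is dimensionless).
  Combining: s·lm·mol² = s · cd · mol² = s·mol²·cd.
Right side:
  J = N·m (work = force × distance),
      = kg·m²·s⁻².
  So J⁻¹ = kg⁻¹·m⁻²·s².
  lm = cd·sr = cd (luminous flux; sr is dimensionless).
  Combining: J⁻¹·s⁻¹·m²·lm·mol²·kg² = (kg⁻¹·m⁻²·s²) · s⁻¹ · m² · cd · mol² · kg² = kg·s·mol²·cd.
Left is s·mol²·cd; right is kg·s·mol²·cd — different.

No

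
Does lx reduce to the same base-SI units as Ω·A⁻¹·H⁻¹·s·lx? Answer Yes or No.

No

Left side:
  lx = lm/m² (illuminance = luminous flux per area),
      = m⁻²·cd.
Right side:
  Ω = V/A (resistance = voltage per current),
      = kg·m²·s⁻³·A⁻².
  H = Wb/A (inductance = flux per current),
      = kg·m²·s⁻²·A⁻².
  So H⁻¹ = kg⁻¹·m⁻²·s²·A².
  lx = lm/m² (illuminance = luminous flux per area),
      = m⁻²·cd.
  Combining: Ω·A⁻¹·H⁻¹·s·lx = (kg·m²·s⁻³·A⁻²) · A⁻¹ · (kg⁻¹·m⁻²·s²·A²) · s · (m⁻²·cd) = m⁻²·A⁻¹·cd.
Left is m⁻²·cd; right is m⁻²·A⁻¹·cd — different.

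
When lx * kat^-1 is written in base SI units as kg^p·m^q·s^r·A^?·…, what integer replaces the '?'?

lx = lm/m² (illuminance = luminous flux per area),
    = m⁻²·cd.
kat = mol/s = s⁻¹·mol (catalytic activity).
So kat⁻¹ = s·mol⁻¹.
Combining: lx·kat⁻¹ = (m⁻²·cd) · (s·mol⁻¹) = m⁻²·s·mol⁻¹·cd.
The exponent of A is 0.

0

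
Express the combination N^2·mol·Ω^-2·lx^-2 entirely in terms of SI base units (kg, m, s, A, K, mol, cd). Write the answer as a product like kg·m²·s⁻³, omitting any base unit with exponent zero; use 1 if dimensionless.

m²·s²·A⁴·mol·cd⁻²

N = kg·m·s⁻².
So N² = kg²·m²·s⁻⁴.
Ω = kg·m²·s⁻³·A⁻².
So Ω⁻² = kg⁻²·m⁻⁴·s⁶·A⁴.
lx = m⁻²·cd.
So lx⁻² = m⁴·cd⁻².
Combining: N²·mol·Ω⁻²·lx⁻² = (kg²·m²·s⁻⁴) · mol · (kg⁻²·m⁻⁴·s⁶·A⁴) · (m⁴·cd⁻²) = m²·s²·A⁴·mol·cd⁻².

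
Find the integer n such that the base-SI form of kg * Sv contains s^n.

-2

Sv = m²·s⁻².
Combining: kg·Sv = kg · (m²·s⁻²) = kg·m²·s⁻².
The exponent of s is -2.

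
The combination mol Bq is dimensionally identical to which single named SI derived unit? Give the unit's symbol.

Bq = 1/s = s⁻¹ (activity is decays per second).
Combining: mol·Bq = mol · s⁻¹ = s⁻¹·mol.
s⁻¹·mol is the base-SI form of the katal.

kat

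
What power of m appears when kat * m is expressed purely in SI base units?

1

kat = s⁻¹·mol.
Combining: kat·m = (s⁻¹·mol) · m = m·s⁻¹·mol.
The exponent of m is 1.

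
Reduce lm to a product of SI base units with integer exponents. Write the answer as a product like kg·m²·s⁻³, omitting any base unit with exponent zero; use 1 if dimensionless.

lm = cd.

cd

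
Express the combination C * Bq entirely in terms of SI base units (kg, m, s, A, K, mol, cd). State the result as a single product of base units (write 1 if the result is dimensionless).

A

C = s·A.
Bq = s⁻¹.
Combining: C·Bq = (s·A) · s⁻¹ = A.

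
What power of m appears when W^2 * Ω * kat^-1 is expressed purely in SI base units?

W = J/s (power = energy per time),
    = kg·m²·s⁻³.
So W² = kg²·m⁴·s⁻⁶.
Ω = V/A (resistance = voltage per current),
    = kg·m²·s⁻³·A⁻².
kat = mol/s = s⁻¹·mol (catalytic activity).
So kat⁻¹ = s·mol⁻¹.
Combining: W²·Ω·kat⁻¹ = (kg²·m⁴·s⁻⁶) · (kg·m²·s⁻³·A⁻²) · (s·mol⁻¹) = kg³·m⁶·s⁻⁸·A⁻²·mol⁻¹.
The exponent of m is 6.

6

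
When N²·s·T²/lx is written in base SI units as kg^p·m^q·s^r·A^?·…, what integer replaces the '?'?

N = kg·m/s² = kg·m·s⁻² (force = mass × acceleration).
So N² = kg²·m²·s⁻⁴.
lx = lm/m² (illuminance = luminous flux per area),
    = m⁻²·cd.
So lx⁻¹ = m²·cd⁻¹.
T = Wb/m² (flux density = flux per area),
    = kg·s⁻²·A⁻¹.
So T² = kg²·s⁻⁴·A⁻².
Combining: N²·lx⁻¹·s·T² = (kg²·m²·s⁻⁴) · (m²·cd⁻¹) · s · (kg²·s⁻⁴·A⁻²) = kg⁴·m⁴·s⁻⁷·A⁻²·cd⁻¹.
The exponent of A is -2.

-2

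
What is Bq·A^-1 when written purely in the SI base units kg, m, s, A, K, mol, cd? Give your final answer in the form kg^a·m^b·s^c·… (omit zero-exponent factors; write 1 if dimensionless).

Bq = 1/s = s⁻¹ (activity is decays per second).
Combining: Bq·A⁻¹ = s⁻¹ · A⁻¹ = s⁻¹·A⁻¹.

s⁻¹·A⁻¹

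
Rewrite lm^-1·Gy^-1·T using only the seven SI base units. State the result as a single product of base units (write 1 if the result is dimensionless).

kg·m⁻²·A⁻¹·cd⁻¹

lm = cd.
So lm⁻¹ = cd⁻¹.
Gy = m²·s⁻².
So Gy⁻¹ = m⁻²·s².
T = kg·s⁻²·A⁻¹.
Combining: lm⁻¹·Gy⁻¹·T = cd⁻¹ · (m⁻²·s²) · (kg·s⁻²·A⁻¹) = kg·m⁻²·A⁻¹·cd⁻¹.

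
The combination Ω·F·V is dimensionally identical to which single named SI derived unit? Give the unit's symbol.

Wb

Ω = V/A (resistance = voltage per current),
    = kg·m²·s⁻³·A⁻².
F = C/V (capacitance = charge per voltage),
    = A·s/(kg·m²·s⁻³·A⁻¹) (substituting C and V),
    = kg⁻¹·m⁻²·s⁴·A².
V = W/A (potential = power per current),
    = kg·m²·s⁻³·A⁻¹.
Combining: Ω·F·V = (kg·m²·s⁻³·A⁻²) · (kg⁻¹·m⁻²·s⁴·A²) · (kg·m²·s⁻³·A⁻¹) = kg·m²·s⁻²·A⁻¹.
kg·m²·s⁻²·A⁻¹ is the base-SI form of the weber.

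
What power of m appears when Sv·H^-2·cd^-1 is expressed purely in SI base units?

Sv = m²·s⁻².
H = kg·m²·s⁻²·A⁻².
So H⁻² = kg⁻²·m⁻⁴·s⁴·A⁴.
Combining: Sv·H⁻²·cd⁻¹ = (m²·s⁻²) · (kg⁻²·m⁻⁴·s⁴·A⁴) · cd⁻¹ = kg⁻²·m⁻²·s²·A⁴·cd⁻¹.
The exponent of m is -2.

-2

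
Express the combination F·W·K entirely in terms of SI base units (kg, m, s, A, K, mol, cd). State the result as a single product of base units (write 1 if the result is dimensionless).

s·A²·K

F = kg⁻¹·m⁻²·s⁴·A².
W = kg·m²·s⁻³.
Combining: F·W·K = (kg⁻¹·m⁻²·s⁴·A²) · (kg·m²·s⁻³) · K = s·A²·K.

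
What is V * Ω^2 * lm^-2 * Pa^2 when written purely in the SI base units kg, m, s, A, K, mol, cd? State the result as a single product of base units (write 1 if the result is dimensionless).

V = kg·m²·s⁻³·A⁻¹.
Ω = kg·m²·s⁻³·A⁻².
So Ω² = kg²·m⁴·s⁻⁶·A⁻⁴.
lm = cd.
So lm⁻² = cd⁻².
Pa = kg·m⁻¹·s⁻².
So Pa² = kg²·m⁻²·s⁻⁴.
Combining: V·Ω²·lm⁻²·Pa² = (kg·m²·s⁻³·A⁻¹) · (kg²·m⁴·s⁻⁶·A⁻⁴) · cd⁻² · (kg²·m⁻²·s⁻⁴) = kg⁵·m⁴·s⁻¹³·A⁻⁵·cd⁻².

kg⁵·m⁴·s⁻¹³·A⁻⁵·cd⁻²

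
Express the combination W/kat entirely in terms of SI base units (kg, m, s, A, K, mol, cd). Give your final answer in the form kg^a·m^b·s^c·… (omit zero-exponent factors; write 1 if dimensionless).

W = J/s (power = energy per time),
    = kg·m²·s⁻³.
kat = mol/s = s⁻¹·mol (catalytic activity).
So kat⁻¹ = s·mol⁻¹.
Combining: W·kat⁻¹ = (kg·m²·s⁻³) · (s·mol⁻¹) = kg·m²·s⁻²·mol⁻¹.

kg·m²·s⁻²·mol⁻¹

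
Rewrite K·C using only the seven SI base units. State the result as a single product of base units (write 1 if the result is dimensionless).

C = A·s = s·A (charge = current × time).
Combining: K·C = K · (s·A) = s·A·K.

s·A·K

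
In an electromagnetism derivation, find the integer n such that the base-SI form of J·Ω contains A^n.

-2

J = N·m (work = force × distance),
    = kg·m²·s⁻².
Ω = V/A (resistance = voltage per current),
    = kg·m²·s⁻³·A⁻².
Combining: J·Ω = (kg·m²·s⁻²) · (kg·m²·s⁻³·A⁻²) = kg²·m⁴·s⁻⁵·A⁻².
The exponent of A is -2.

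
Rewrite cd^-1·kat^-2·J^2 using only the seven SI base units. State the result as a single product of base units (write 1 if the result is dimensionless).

kg²·m⁴·s⁻²·mol⁻²·cd⁻¹

kat = mol/s = s⁻¹·mol (catalytic activity).
So kat⁻² = s²·mol⁻².
J = N·m (work = force × distance),
    = kg·m²·s⁻².
So J² = kg²·m⁴·s⁻⁴.
Combining: cd⁻¹·kat⁻²·J² = cd⁻¹ · (s²·mol⁻²) · (kg²·m⁴·s⁻⁴) = kg²·m⁴·s⁻²·mol⁻²·cd⁻¹.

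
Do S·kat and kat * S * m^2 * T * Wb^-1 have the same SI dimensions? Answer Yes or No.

Left side:
  S = 1/Ω (conductance is reciprocal resistance),
      = kg⁻¹·m⁻²·s³·A².
  kat = mol/s = s⁻¹·mol (catalytic activity).
  Combining: S·kat = (kg⁻¹·m⁻²·s³·A²) · (s⁻¹·mol) = kg⁻¹·m⁻²·s²·A²·mol.
Right side:
  kat = mol/s = s⁻¹·mol (catalytic activity).
  S = 1/Ω (conductance is reciprocal resistance),
      = kg⁻¹·m⁻²·s³·A².
  T = Wb/m² (flux density = flux per area),
      = kg·s⁻²·A⁻¹.
  Wb = V·s (flux: a volt is a weber per second),
      = kg·m²·s⁻²·A⁻¹.
  So Wb⁻¹ = kg⁻¹·m⁻²·s²·A.
  Combining: kat·S·m²·T·Wb⁻¹ = (s⁻¹·mol) · (kg⁻¹·m⁻²·s³·A²) · m² · (kg·s⁻²·A⁻¹) · (kg⁻¹·m⁻²·s²·A) = kg⁻¹·m⁻²·s²·A²·mol.
Both reduce to kg⁻¹·m⁻²·s²·A²·mol.

Yes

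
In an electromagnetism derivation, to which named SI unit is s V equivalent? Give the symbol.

V = W/A (potential = power per current),
    = kg·m²·s⁻³·A⁻¹.
Combining: s·V = s · (kg·m²·s⁻³·A⁻¹) = kg·m²·s⁻²·A⁻¹.
kg·m²·s⁻²·A⁻¹ is the base-SI form of the weber.

Wb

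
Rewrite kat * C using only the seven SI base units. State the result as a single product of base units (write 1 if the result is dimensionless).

kat = mol/s = s⁻¹·mol (catalytic activity).
C = A·s = s·A (charge = current × time).
Combining: kat·C = (s⁻¹·mol) · (s·A) = A·mol.

A·mol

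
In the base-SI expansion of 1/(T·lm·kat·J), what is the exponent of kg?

-2

T = kg·s⁻²·A⁻¹.
So T⁻¹ = kg⁻¹·s²·A.
lm = cd.
So lm⁻¹ = cd⁻¹.
kat = s⁻¹·mol.
So kat⁻¹ = s·mol⁻¹.
J = kg·m²·s⁻².
So J⁻¹ = kg⁻¹·m⁻²·s².
Combining: T⁻¹·lm⁻¹·kat⁻¹·J⁻¹ = (kg⁻¹·s²·A) · cd⁻¹ · (s·mol⁻¹) · (kg⁻¹·m⁻²·s²) = kg⁻²·m⁻²·s⁵·A·mol⁻¹·cd⁻¹.
The exponent of kg is -2.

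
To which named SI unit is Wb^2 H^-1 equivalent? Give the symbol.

J

Wb = kg·m²·s⁻²·A⁻¹.
So Wb² = kg²·m⁴·s⁻⁴·A⁻².
H = kg·m²·s⁻²·A⁻².
So H⁻¹ = kg⁻¹·m⁻²·s²·A².
Combining: Wb²·H⁻¹ = (kg²·m⁴·s⁻⁴·A⁻²) · (kg⁻¹·m⁻²·s²·A²) = kg·m²·s⁻².
kg·m²·s⁻² is the base-SI form of the joule.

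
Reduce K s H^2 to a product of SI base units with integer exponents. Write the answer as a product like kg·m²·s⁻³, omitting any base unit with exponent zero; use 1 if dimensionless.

kg²·m⁴·s⁻³·A⁻⁴·K

H = Wb/A (inductance = flux per current),
    = kg·m²·s⁻²·A⁻².
So H² = kg²·m⁴·s⁻⁴·A⁻⁴.
Combining: K·s·H² = K · s · (kg²·m⁴·s⁻⁴·A⁻⁴) = kg²·m⁴·s⁻³·A⁻⁴·K.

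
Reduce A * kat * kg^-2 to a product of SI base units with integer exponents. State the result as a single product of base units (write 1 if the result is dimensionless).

kg⁻²·s⁻¹·A·mol

kat = s⁻¹·mol.
Combining: A·kat·kg⁻² = A · (s⁻¹·mol) · kg⁻² = kg⁻²·s⁻¹·A·mol.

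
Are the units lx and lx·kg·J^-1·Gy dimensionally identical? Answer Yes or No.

Left side:
  lx = m⁻²·cd.
Right side:
  lx = m⁻²·cd.
  J = kg·m²·s⁻².
  So J⁻¹ = kg⁻¹·m⁻²·s².
  Gy = m²·s⁻².
  Combining: lx·kg·J⁻¹·Gy = (m⁻²·cd) · kg · (kg⁻¹·m⁻²·s²) · (m²·s⁻²) = m⁻²·cd.
Both reduce to m⁻²·cd.

Yes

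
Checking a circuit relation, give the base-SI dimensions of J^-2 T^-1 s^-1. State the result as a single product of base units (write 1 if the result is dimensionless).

kg⁻³·m⁻⁴·s⁵·A

J = N·m (work = force × distance),
    = kg·m²·s⁻².
So J⁻² = kg⁻²·m⁻⁴·s⁴.
T = Wb/m² (flux density = flux per area),
    = kg·s⁻²·A⁻¹.
So T⁻¹ = kg⁻¹·s²·A.
Combining: J⁻²·T⁻¹·s⁻¹ = (kg⁻²·m⁻⁴·s⁴) · (kg⁻¹·s²·A) · s⁻¹ = kg⁻³·m⁻⁴·s⁵·A.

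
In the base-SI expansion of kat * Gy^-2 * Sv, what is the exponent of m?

-2

kat = mol/s = s⁻¹·mol (catalytic activity).
Gy = J/kg (absorbed dose = energy per mass),
    = m²·s⁻².
So Gy⁻² = m⁻⁴·s⁴.
Sv = J/kg (equivalent dose = energy per mass),
    = m²·s⁻².
Combining: kat·Gy⁻²·Sv = (s⁻¹·mol) · (m⁻⁴·s⁴) · (m²·s⁻²) = m⁻²·s·mol.
The exponent of m is -2.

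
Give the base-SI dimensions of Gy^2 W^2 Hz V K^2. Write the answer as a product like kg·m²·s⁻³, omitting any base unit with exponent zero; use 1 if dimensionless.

kg³·m¹⁰·s⁻¹⁴·A⁻¹·K²

Gy = m²·s⁻².
So Gy² = m⁴·s⁻⁴.
W = kg·m²·s⁻³.
So W² = kg²·m⁴·s⁻⁶.
Hz = s⁻¹.
V = kg·m²·s⁻³·A⁻¹.
Combining: Gy²·W²·Hz·V·K² = (m⁴·s⁻⁴) · (kg²·m⁴·s⁻⁶) · s⁻¹ · (kg·m²·s⁻³·A⁻¹) · K² = kg³·m¹⁰·s⁻¹⁴·A⁻¹·K².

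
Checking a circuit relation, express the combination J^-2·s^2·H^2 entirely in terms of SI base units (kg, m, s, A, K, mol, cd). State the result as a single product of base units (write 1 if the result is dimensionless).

J = N·m (work = force × distance),
    = kg·m²·s⁻².
So J⁻² = kg⁻²·m⁻⁴·s⁴.
H = Wb/A (inductance = flux per current),
    = kg·m²·s⁻²·A⁻².
So H² = kg²·m⁴·s⁻⁴·A⁻⁴.
Combining: J⁻²·s²·H² = (kg⁻²·m⁻⁴·s⁴) · s² · (kg²·m⁴·s⁻⁴·A⁻⁴) = s²·A⁻⁴.

s²·A⁻⁴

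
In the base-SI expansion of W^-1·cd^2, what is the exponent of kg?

W = J/s (power = energy per time),
    = kg·m²·s⁻³.
So W⁻¹ = kg⁻¹·m⁻²·s³.
Combining: W⁻¹·cd² = (kg⁻¹·m⁻²·s³) · cd² = kg⁻¹·m⁻²·s³·cd².
The exponent of kg is -1.

-1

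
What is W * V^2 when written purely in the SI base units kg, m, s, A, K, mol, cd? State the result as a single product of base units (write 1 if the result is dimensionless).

W = J/s (power = energy per time),
    = kg·m²·s⁻³.
V = W/A (potential = power per current),
    = kg·m²·s⁻³·A⁻¹.
So V² = kg²·m⁴·s⁻⁶·A⁻².
Combining: W·V² = (kg·m²·s⁻³) · (kg²·m⁴·s⁻⁶·A⁻²) = kg³·m⁶·s⁻⁹·A⁻².

kg³·m⁶·s⁻⁹·A⁻²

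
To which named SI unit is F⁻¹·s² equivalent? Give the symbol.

F = C/V (capacitance = charge per voltage),
    = A·s/(kg·m²·s⁻³·A⁻¹) (substituting C and V),
    = kg⁻¹·m⁻²·s⁴·A².
So F⁻¹ = kg·m²·s⁻⁴·A⁻².
Combining: F⁻¹·s² = (kg·m²·s⁻⁴·A⁻²) · s² = kg·m²·s⁻²·A⁻².
kg·m²·s⁻²·A⁻² is the base-SI form of the henry.

H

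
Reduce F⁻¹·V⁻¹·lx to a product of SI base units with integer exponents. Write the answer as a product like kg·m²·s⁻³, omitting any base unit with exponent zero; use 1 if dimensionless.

F = C/V (capacitance = charge per voltage),
    = A·s/(kg·m²·s⁻³·A⁻¹) (substituting C and V),
    = kg⁻¹·m⁻²·s⁴·A².
So F⁻¹ = kg·m²·s⁻⁴·A⁻².
V = W/A (potential = power per current),
    = kg·m²·s⁻³·A⁻¹.
So V⁻¹ = kg⁻¹·m⁻²·s³·A.
lx = lm/m² (illuminance = luminous flux per area),
    = m⁻²·cd.
Combining: F⁻¹·V⁻¹·lx = (kg·m²·s⁻⁴·A⁻²) · (kg⁻¹·m⁻²·s³·A) · (m⁻²·cd) = m⁻²·s⁻¹·A⁻¹·cd.

m⁻²·s⁻¹·A⁻¹·cd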